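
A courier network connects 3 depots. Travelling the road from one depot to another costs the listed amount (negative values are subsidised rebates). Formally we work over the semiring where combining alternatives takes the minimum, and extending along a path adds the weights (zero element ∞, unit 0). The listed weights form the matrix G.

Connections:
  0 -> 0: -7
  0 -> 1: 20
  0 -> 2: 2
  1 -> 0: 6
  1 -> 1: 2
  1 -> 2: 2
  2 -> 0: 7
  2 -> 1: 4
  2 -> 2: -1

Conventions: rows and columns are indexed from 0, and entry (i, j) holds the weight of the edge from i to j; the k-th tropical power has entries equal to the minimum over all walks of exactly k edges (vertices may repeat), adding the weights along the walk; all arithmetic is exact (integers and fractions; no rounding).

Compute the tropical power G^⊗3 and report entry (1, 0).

G^⊗2:
  [-14, 6, -5]
  [-1, 4, 1]
  [0, 3, -2]
G^⊗3:
  [-21, -1, -12]
  [-8, 5, 0]
  [-7, 2, -3]
Key observation: the optimum is the walk 1->0->0->0, with weight 6 + (-7) + (-7) = -8.
Optimal value attained by: walk 1->0->0->0.
Answer: (G^⊗3)[1][0] = -8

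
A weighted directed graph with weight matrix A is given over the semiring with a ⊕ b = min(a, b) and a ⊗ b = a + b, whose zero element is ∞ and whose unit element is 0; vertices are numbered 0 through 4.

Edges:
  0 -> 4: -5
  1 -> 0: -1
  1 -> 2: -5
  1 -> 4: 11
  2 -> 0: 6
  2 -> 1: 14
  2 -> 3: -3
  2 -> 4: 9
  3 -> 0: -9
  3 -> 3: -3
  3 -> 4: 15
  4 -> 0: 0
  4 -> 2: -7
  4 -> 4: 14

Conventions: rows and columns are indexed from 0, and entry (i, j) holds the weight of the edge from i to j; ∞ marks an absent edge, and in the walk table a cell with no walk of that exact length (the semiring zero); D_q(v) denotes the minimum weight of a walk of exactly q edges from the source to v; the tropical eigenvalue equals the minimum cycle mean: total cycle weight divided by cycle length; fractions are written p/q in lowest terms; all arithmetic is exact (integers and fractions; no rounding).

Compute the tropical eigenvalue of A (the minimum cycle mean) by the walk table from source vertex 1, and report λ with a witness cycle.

q=0: [∞, 0, ∞, ∞, ∞]
q=1: [-1, ∞, -5, ∞, 11]
q=2: [1, 9, 4, -8, -6]
q=3: [-17, 18, -13, -11, -4]
q=4: [-20, 1, -11, -16, -22]
q=5: [-25, 3, -29, -19, -25]
Optimal cycle mean attained by: cycle 0->4->2->3->0, total (-5) + (-7) + (-3) + (-9), length 4.
Answer: λ = -6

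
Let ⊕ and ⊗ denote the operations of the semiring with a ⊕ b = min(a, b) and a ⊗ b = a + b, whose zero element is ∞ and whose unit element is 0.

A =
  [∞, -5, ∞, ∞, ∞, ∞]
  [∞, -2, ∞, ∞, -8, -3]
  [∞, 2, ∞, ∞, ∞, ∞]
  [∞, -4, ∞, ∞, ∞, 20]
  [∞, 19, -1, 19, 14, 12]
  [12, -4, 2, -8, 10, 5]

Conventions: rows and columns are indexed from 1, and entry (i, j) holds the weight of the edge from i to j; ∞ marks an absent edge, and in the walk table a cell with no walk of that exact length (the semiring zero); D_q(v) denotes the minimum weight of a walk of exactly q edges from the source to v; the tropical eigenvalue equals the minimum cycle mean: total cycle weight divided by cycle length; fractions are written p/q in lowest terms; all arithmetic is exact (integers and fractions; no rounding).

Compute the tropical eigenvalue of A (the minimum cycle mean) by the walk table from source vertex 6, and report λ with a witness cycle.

q=0: [∞, ∞, ∞, ∞, ∞, 0]
q=1: [12, -4, 2, -8, 10, 5]
q=2: [17, -12, 7, -3, -12, -7]
q=3: [5, -14, -13, -15, -20, -15]
q=4: [-3, -19, -21, -23, -22, -17]
q=5: [-5, -27, -23, -25, -27, -22]
q=6: [-10, -29, -28, -30, -35, -30]
Optimal cycle mean attained by: cycle 2->6->4->2, total (-3) + (-8) + (-4), length 3.
Answer: λ = -5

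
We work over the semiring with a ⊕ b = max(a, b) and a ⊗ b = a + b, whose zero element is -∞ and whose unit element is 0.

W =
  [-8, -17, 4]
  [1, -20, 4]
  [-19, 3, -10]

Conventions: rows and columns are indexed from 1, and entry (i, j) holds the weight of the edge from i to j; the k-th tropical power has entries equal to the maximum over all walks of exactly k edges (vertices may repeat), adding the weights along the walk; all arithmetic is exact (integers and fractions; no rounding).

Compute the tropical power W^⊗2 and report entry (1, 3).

W^⊗2:
  [-15, 7, -4]
  [-7, 7, 5]
  [4, -7, 7]
Key observation: the optimum is the walk 1->1->3, with weight (-8) + 4 = -4.
Optimal value attained by: walk 1->1->3.
Answer: (W^⊗2)[1][3] = -4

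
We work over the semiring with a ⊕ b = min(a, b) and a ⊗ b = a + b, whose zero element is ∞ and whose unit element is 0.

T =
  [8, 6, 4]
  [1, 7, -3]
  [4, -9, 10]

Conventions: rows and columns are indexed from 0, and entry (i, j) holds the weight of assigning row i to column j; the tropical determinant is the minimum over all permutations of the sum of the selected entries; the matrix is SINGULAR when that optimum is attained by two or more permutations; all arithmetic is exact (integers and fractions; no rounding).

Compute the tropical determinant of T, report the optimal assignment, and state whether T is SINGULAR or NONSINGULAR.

σ = (0, 1, 2): 8 + 7 + 10 = 25
σ = (0, 2, 1): 8 + (-3) + (-9) = -4
σ = (1, 0, 2): 6 + 1 + 10 = 17
σ = (1, 2, 0): 6 + (-3) + 4 = 7
σ = (2, 0, 1): 4 + 1 + (-9) = -4
σ = (2, 1, 0): 4 + 7 + 4 = 15
Optimal value attained by: σ = (0, 2, 1).
Answer: det⊕(T) = -4; verdict: SINGULAR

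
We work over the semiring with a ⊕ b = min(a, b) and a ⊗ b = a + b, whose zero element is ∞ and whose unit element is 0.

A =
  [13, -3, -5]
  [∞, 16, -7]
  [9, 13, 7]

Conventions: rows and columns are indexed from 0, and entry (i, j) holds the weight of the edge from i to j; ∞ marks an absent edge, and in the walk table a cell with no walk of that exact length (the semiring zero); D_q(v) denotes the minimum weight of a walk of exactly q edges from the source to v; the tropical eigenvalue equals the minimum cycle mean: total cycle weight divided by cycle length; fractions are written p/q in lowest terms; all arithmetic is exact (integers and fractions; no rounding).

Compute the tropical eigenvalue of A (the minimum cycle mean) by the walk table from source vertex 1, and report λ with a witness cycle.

q=0: [∞, 0, ∞]
q=1: [∞, 16, -7]
q=2: [2, 6, 0]
q=3: [9, -1, -3]
Optimal cycle mean attained by: cycle 0->1->2->0, total (-3) + (-7) + 9, length 3.
Answer: λ = -1/3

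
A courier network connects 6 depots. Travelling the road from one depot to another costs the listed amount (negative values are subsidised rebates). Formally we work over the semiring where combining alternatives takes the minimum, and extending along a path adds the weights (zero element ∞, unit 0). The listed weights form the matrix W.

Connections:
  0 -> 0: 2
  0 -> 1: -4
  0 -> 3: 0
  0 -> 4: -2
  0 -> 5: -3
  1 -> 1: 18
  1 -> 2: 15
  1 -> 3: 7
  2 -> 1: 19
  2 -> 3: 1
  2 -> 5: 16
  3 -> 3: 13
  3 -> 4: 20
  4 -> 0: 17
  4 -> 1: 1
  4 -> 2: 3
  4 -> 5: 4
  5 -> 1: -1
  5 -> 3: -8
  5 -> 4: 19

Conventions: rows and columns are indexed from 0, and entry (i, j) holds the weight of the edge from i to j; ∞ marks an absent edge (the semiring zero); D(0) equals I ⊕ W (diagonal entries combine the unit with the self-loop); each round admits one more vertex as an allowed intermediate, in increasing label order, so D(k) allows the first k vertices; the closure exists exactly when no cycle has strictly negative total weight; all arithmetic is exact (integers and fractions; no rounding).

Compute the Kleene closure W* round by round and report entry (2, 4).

D(0):
  [0, -4, ∞, 0, -2, -3]
  [∞, 0, 15, 7, ∞, ∞]
  [∞, 19, 0, 1, ∞, 16]
  [∞, ∞, ∞, 0, 20, ∞]
  [17, 1, 3, ∞, 0, 4]
  [∞, -1, ∞, -8, 19, 0]
D(1):
  [0, -4, ∞, 0, -2, -3]
  [∞, 0, 15, 7, ∞, ∞]
  [∞, 19, 0, 1, ∞, 16]
  [∞, ∞, ∞, 0, 20, ∞]
  [17, 1, 3, 17, 0, 4]
  [∞, -1, ∞, -8, 19, 0]
D(2):
  [0, -4, 11, 0, -2, -3]
  [∞, 0, 15, 7, ∞, ∞]
  [∞, 19, 0, 1, ∞, 16]
  [∞, ∞, ∞, 0, 20, ∞]
  [17, 1, 3, 8, 0, 4]
  [∞, -1, 14, -8, 19, 0]
D(3):
  [0, -4, 11, 0, -2, -3]
  [∞, 0, 15, 7, ∞, 31]
  [∞, 19, 0, 1, ∞, 16]
  [∞, ∞, ∞, 0, 20, ∞]
  [17, 1, 3, 4, 0, 4]
  [∞, -1, 14, -8, 19, 0]
D(4):
  [0, -4, 11, 0, -2, -3]
  [∞, 0, 15, 7, 27, 31]
  [∞, 19, 0, 1, 21, 16]
  [∞, ∞, ∞, 0, 20, ∞]
  [17, 1, 3, 4, 0, 4]
  [∞, -1, 14, -8, 12, 0]
D(5):
  [0, -4, 1, 0, -2, -3]
  [44, 0, 15, 7, 27, 31]
  [38, 19, 0, 1, 21, 16]
  [37, 21, 23, 0, 20, 24]
  [17, 1, 3, 4, 0, 4]
  [29, -1, 14, -8, 12, 0]
D(6):
  [0, -4, 1, -11, -2, -3]
  [44, 0, 15, 7, 27, 31]
  [38, 15, 0, 1, 21, 16]
  [37, 21, 23, 0, 20, 24]
  [17, 1, 3, -4, 0, 4]
  [29, -1, 14, -8, 12, 0]
Answer: W*[2][4] = 21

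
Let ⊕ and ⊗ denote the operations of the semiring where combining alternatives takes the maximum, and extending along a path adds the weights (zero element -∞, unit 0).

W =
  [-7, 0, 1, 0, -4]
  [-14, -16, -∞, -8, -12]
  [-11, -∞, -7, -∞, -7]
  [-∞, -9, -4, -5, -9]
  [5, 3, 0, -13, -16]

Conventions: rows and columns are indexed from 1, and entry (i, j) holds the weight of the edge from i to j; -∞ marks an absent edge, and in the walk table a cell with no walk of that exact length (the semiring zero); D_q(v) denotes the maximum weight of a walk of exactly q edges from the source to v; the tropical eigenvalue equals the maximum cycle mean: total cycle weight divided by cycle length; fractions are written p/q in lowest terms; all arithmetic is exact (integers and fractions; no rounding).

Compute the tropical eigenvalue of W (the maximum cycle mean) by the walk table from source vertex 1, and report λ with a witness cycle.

q=0: [0, -∞, -∞, -∞, -∞]
q=1: [-7, 0, 1, 0, -4]
q=2: [1, -1, -4, -5, -6]
q=3: [-1, 1, 2, 1, -3]
q=4: [2, 0, 0, -1, -5]
q=5: [0, 2, 3, 2, -2]
Optimal cycle mean attained by: cycle 1->5->1, total (-4) + 5, length 2.
Answer: λ = 1/2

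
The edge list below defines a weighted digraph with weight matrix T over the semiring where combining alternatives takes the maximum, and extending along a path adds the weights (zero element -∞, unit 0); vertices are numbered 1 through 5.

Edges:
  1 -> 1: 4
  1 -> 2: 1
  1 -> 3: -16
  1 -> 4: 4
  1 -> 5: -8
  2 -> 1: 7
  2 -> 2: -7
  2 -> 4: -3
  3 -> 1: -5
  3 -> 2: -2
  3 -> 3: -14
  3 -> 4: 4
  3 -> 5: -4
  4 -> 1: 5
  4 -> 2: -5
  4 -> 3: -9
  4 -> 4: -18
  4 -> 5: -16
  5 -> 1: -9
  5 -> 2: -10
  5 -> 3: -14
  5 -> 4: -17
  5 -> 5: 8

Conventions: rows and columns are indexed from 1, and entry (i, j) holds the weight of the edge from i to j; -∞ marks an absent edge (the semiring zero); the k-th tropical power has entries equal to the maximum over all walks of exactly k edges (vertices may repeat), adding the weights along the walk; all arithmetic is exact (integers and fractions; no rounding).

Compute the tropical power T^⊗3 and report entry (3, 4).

T^⊗2:
  [9, 5, -5, 8, 0]
  [11, 8, -9, 11, -1]
  [9, -1, -5, -1, 4]
  [9, 6, -11, 9, -3]
  [-1, -2, -6, -5, 16]
T^⊗3:
  [13, 10, -1, 13, 8]
  [16, 12, 2, 15, 7]
  [13, 10, -7, 13, 12]
  [14, 10, 0, 13, 5]
  [7, 6, 2, 3, 24]
Key observation: the optimum is the walk 3->4->1->4, with weight 4 + 5 + 4 = 13.
Optimal value attained by: walk 3->4->1->4.
Answer: (T^⊗3)[3][4] = 13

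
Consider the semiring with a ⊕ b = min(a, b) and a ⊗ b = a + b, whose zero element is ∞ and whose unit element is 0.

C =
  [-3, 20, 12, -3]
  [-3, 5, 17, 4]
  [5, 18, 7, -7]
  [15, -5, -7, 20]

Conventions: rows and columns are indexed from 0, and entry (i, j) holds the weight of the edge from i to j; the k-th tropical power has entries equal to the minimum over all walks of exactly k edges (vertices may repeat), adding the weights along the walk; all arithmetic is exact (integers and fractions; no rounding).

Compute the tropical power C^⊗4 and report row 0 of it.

C^⊗2:
  [-6, -8, -10, -6]
  [-6, -1, -3, -6]
  [2, -12, -14, 0]
  [-8, 0, 0, -14]
C^⊗3:
  [-11, -11, -13, -17]
  [-9, -11, -13, -10]
  [-15, -7, -7, -21]
  [-11, -19, -21, -11]
C^⊗4:
  [-14, -22, -24, -20]
  [-14, -15, -17, -20]
  [-18, -26, -28, -18]
  [-22, -16, -18, -28]
Answer: row 0 of C^⊗4 = [-14, -22, -24, -20]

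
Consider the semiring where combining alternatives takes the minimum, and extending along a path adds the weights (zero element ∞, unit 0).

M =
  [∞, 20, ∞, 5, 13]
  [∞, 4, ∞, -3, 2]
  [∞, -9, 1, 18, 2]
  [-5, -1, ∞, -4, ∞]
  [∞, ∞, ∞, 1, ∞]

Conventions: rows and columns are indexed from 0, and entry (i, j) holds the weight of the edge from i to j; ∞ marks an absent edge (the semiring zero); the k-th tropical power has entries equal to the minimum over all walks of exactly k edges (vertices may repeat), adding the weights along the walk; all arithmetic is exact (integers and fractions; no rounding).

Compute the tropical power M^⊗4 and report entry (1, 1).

M^⊗2:
  [0, 4, ∞, 1, 22]
  [-8, -4, ∞, -7, 6]
  [13, -8, 2, -12, -7]
  [-9, -5, ∞, -8, 1]
  [-4, 0, ∞, -3, ∞]
M^⊗3:
  [-4, 0, ∞, -3, 6]
  [-12, -8, ∞, -11, -2]
  [-17, -13, 3, -16, -6]
  [-13, -9, ∞, -12, -3]
  [-8, -4, ∞, -7, 2]
M^⊗4:
  [-8, -4, ∞, -7, 2]
  [-16, -12, ∞, -15, -6]
  [-21, -17, 4, -20, -11]
  [-17, -13, ∞, -16, -7]
  [-12, -8, ∞, -11, -2]
Key observation: the optimum is the walk 1->3->3->3->1, with weight (-3) + (-4) + (-4) + (-1) = -12.
Optimal value attained by: walk 1->3->3->3->1.
Answer: (M^⊗4)[1][1] = -12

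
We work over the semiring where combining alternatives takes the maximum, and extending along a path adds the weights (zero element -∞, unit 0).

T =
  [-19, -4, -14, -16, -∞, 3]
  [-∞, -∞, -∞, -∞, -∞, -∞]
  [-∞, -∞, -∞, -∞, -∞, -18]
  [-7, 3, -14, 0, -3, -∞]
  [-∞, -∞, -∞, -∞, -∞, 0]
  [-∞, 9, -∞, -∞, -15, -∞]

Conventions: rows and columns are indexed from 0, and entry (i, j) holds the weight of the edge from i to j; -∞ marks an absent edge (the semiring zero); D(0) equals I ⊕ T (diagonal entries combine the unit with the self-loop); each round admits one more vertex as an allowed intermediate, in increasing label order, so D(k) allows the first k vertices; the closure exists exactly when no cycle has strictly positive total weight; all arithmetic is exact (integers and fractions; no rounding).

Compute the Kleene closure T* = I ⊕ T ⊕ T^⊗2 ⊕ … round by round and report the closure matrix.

D(0):
  [0, -4, -14, -16, -∞, 3]
  [-∞, 0, -∞, -∞, -∞, -∞]
  [-∞, -∞, 0, -∞, -∞, -18]
  [-7, 3, -14, 0, -3, -∞]
  [-∞, -∞, -∞, -∞, 0, 0]
  [-∞, 9, -∞, -∞, -15, 0]
D(1):
  [0, -4, -14, -16, -∞, 3]
  [-∞, 0, -∞, -∞, -∞, -∞]
  [-∞, -∞, 0, -∞, -∞, -18]
  [-7, 3, -14, 0, -3, -4]
  [-∞, -∞, -∞, -∞, 0, 0]
  [-∞, 9, -∞, -∞, -15, 0]
D(2):
  [0, -4, -14, -16, -∞, 3]
  [-∞, 0, -∞, -∞, -∞, -∞]
  [-∞, -∞, 0, -∞, -∞, -18]
  [-7, 3, -14, 0, -3, -4]
  [-∞, -∞, -∞, -∞, 0, 0]
  [-∞, 9, -∞, -∞, -15, 0]
D(3):
  [0, -4, -14, -16, -∞, 3]
  [-∞, 0, -∞, -∞, -∞, -∞]
  [-∞, -∞, 0, -∞, -∞, -18]
  [-7, 3, -14, 0, -3, -4]
  [-∞, -∞, -∞, -∞, 0, 0]
  [-∞, 9, -∞, -∞, -15, 0]
D(4):
  [0, -4, -14, -16, -19, 3]
  [-∞, 0, -∞, -∞, -∞, -∞]
  [-∞, -∞, 0, -∞, -∞, -18]
  [-7, 3, -14, 0, -3, -4]
  [-∞, -∞, -∞, -∞, 0, 0]
  [-∞, 9, -∞, -∞, -15, 0]
D(5):
  [0, -4, -14, -16, -19, 3]
  [-∞, 0, -∞, -∞, -∞, -∞]
  [-∞, -∞, 0, -∞, -∞, -18]
  [-7, 3, -14, 0, -3, -3]
  [-∞, -∞, -∞, -∞, 0, 0]
  [-∞, 9, -∞, -∞, -15, 0]
D(6):
  [0, 12, -14, -16, -12, 3]
  [-∞, 0, -∞, -∞, -∞, -∞]
  [-∞, -9, 0, -∞, -33, -18]
  [-7, 6, -14, 0, -3, -3]
  [-∞, 9, -∞, -∞, 0, 0]
  [-∞, 9, -∞, -∞, -15, 0]
Answer: T* = [[0, 12, -14, -16, -12, 3], [-∞, 0, -∞, -∞, -∞, -∞], [-∞, -9, 0, -∞, -33, -18], [-7, 6, -14, 0, -3, -3], [-∞, 9, -∞, -∞, 0, 0], [-∞, 9, -∞, -∞, -15, 0]]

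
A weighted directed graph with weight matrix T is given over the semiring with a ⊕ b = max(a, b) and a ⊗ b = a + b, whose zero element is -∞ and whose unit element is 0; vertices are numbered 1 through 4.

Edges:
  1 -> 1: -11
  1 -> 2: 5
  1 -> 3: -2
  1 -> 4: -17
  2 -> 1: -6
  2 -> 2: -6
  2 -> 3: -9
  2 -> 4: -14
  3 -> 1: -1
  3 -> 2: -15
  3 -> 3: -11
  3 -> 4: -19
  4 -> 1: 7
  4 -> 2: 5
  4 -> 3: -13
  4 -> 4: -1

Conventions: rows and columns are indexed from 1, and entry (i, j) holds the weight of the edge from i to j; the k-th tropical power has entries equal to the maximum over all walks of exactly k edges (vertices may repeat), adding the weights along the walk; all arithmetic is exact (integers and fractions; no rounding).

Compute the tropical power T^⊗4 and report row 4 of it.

T^⊗2:
  [-1, -1, -4, -9]
  [-7, -1, -8, -15]
  [-12, 4, -3, -18]
  [6, 12, 5, -2]
T^⊗3:
  [-2, 4, -3, -10]
  [-7, -2, -9, -15]
  [-2, -2, -5, -10]
  [6, 11, 4, -2]
T^⊗4:
  [-2, 3, -4, -10]
  [-8, -2, -9, -16]
  [-3, 3, -4, -11]
  [5, 11, 4, -3]
Answer: row 4 of T^⊗4 = [5, 11, 4, -3]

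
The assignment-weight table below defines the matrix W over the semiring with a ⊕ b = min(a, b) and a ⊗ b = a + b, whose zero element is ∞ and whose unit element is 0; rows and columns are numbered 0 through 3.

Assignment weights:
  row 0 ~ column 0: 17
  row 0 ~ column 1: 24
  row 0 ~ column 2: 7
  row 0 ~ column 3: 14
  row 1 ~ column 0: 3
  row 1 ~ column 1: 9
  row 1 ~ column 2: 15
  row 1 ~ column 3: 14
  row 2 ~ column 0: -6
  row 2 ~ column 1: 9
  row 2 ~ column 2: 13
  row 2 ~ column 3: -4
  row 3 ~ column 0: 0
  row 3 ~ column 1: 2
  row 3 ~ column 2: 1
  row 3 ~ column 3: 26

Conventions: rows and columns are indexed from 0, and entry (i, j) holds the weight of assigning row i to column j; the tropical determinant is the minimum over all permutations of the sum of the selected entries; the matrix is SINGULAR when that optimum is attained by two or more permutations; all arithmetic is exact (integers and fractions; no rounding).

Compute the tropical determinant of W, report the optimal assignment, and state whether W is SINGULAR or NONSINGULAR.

σ = (0, 1, 2, 3): 17 + 9 + 13 + 26 = 65
σ = (0, 1, 3, 2): 17 + 9 + (-4) + 1 = 23
σ = (0, 2, 1, 3): 17 + 15 + 9 + 26 = 67
σ = (0, 2, 3, 1): 17 + 15 + (-4) + 2 = 30
σ = (0, 3, 1, 2): 17 + 14 + 9 + 1 = 41
σ = (0, 3, 2, 1): 17 + 14 + 13 + 2 = 46
σ = (1, 0, 2, 3): 24 + 3 + 13 + 26 = 66
σ = (1, 0, 3, 2): 24 + 3 + (-4) + 1 = 24
σ = (1, 2, 0, 3): 24 + 15 + (-6) + 26 = 59
σ = (1, 2, 3, 0): 24 + 15 + (-4) + 0 = 35
σ = (1, 3, 0, 2): 24 + 14 + (-6) + 1 = 33
σ = (1, 3, 2, 0): 24 + 14 + 13 + 0 = 51
σ = (2, 0, 1, 3): 7 + 3 + 9 + 26 = 45
σ = (2, 0, 3, 1): 7 + 3 + (-4) + 2 = 8
σ = (2, 1, 0, 3): 7 + 9 + (-6) + 26 = 36
σ = (2, 1, 3, 0): 7 + 9 + (-4) + 0 = 12
σ = (2, 3, 0, 1): 7 + 14 + (-6) + 2 = 17
σ = (2, 3, 1, 0): 7 + 14 + 9 + 0 = 30
σ = (3, 0, 1, 2): 14 + 3 + 9 + 1 = 27
σ = (3, 0, 2, 1): 14 + 3 + 13 + 2 = 32
σ = (3, 1, 0, 2): 14 + 9 + (-6) + 1 = 18
σ = (3, 1, 2, 0): 14 + 9 + 13 + 0 = 36
σ = (3, 2, 0, 1): 14 + 15 + (-6) + 2 = 25
σ = (3, 2, 1, 0): 14 + 15 + 9 + 0 = 38
Optimal value attained by: σ = (2, 0, 3, 1).
Answer: det⊕(W) = 8; verdict: NONSINGULAR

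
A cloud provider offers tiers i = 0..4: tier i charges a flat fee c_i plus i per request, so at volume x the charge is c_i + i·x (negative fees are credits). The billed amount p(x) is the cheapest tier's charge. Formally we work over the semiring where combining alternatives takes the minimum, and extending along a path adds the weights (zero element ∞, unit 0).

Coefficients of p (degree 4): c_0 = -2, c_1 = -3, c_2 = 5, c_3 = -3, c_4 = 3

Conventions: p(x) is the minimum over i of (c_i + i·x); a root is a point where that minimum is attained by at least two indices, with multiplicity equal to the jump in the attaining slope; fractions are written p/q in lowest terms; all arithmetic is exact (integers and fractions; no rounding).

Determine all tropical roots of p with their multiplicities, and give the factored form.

hull edge (i=0, c=-2) to (i=1, c=-3): slope -1, span 1
hull edge (i=1, c=-3) to (i=3, c=-3): slope 0, span 2
hull edge (i=3, c=-3) to (i=4, c=3): slope 6, span 1
Factored form: p(x) = 3 ⊗ (x ⊕ (-6)) ⊗ (x ⊕ 0) ⊗ (x ⊕ 0) ⊗ (x ⊕ 1)
Answer: roots = -6 (mult 1), 0 (mult 2), 1 (mult 1)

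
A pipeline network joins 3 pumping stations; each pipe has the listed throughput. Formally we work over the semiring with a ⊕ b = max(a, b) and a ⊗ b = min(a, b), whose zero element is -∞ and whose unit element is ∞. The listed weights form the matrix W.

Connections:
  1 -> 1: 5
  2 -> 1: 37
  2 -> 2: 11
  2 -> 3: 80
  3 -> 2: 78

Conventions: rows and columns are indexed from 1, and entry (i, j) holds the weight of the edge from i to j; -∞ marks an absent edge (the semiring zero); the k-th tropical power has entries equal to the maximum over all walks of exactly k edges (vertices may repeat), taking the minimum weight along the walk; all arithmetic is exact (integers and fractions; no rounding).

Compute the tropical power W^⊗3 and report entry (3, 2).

W^⊗2:
  [5, -∞, -∞]
  [11, 78, 11]
  [37, 11, 78]
W^⊗3:
  [5, -∞, -∞]
  [37, 11, 78]
  [11, 78, 11]
Key observation: the optimum is the walk 3->2->3->2, with weight 78 min 80 min 78 = 78.
Optimal value attained by: walk 3->2->3->2.
Answer: (W^⊗3)[3][2] = 78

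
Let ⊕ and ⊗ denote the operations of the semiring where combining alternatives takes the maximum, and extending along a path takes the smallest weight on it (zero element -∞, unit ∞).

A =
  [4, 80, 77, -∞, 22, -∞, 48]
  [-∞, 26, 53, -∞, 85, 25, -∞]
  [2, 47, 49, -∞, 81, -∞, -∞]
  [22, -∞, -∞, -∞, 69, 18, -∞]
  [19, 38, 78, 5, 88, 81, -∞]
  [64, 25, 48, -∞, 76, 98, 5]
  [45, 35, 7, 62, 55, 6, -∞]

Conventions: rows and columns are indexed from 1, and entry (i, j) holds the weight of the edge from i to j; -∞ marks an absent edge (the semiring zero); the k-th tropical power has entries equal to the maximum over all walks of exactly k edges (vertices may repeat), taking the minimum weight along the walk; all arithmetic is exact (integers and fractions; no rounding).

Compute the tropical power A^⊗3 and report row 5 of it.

A^⊗2:
  [45, 47, 53, 48, 80, 25, 4]
  [25, 47, 78, 5, 85, 81, 5]
  [19, 47, 78, 5, 81, 81, 2]
  [19, 38, 69, 5, 69, 69, 22]
  [64, 47, 78, 5, 88, 81, 19]
  [64, 64, 76, 5, 76, 98, 48]
  [22, 45, 55, 5, 62, 55, 45]
A^⊗3:
  [25, 47, 78, 5, 80, 80, 45]
  [64, 47, 78, 5, 85, 81, 25]
  [64, 47, 78, 5, 81, 81, 19]
  [64, 47, 69, 22, 69, 69, 19]
  [64, 64, 78, 19, 88, 81, 48]
  [64, 64, 76, 48, 76, 98, 48]
  [55, 47, 62, 45, 62, 62, 22]
Answer: row 5 of A^⊗3 = [64, 64, 78, 19, 88, 81, 48]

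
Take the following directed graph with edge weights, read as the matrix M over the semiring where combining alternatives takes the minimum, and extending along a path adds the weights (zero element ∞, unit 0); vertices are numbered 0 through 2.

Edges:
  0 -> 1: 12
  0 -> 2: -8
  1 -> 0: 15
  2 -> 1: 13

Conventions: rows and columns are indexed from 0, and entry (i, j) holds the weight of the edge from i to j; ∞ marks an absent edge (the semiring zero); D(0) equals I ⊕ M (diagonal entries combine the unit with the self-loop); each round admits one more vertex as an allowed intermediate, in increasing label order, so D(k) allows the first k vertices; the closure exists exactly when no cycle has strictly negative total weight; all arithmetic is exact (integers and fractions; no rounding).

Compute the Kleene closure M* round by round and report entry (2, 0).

D(0):
  [0, 12, -8]
  [15, 0, ∞]
  [∞, 13, 0]
D(1):
  [0, 12, -8]
  [15, 0, 7]
  [∞, 13, 0]
D(2):
  [0, 12, -8]
  [15, 0, 7]
  [28, 13, 0]
D(3):
  [0, 5, -8]
  [15, 0, 7]
  [28, 13, 0]
Answer: M*[2][0] = 28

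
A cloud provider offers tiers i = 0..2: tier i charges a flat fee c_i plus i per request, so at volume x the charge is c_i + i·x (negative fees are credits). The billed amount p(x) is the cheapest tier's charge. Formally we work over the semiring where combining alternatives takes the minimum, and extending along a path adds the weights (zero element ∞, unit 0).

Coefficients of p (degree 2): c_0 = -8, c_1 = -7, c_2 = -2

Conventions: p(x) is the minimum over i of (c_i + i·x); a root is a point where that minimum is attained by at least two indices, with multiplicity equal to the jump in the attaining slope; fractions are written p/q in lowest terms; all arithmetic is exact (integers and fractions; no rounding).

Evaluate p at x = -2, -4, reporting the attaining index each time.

p(-2) = min(-8+0·(-2)=-8, -7+1·(-2)=-9, -2+2·(-2)=-6) = -9 (attained by i=1)
p(-4) = min(-8+0·(-4)=-8, -7+1·(-4)=-11, -2+2·(-4)=-10) = -11 (attained by i=1)
Answer: p(-2) = -9; p(-4) = -11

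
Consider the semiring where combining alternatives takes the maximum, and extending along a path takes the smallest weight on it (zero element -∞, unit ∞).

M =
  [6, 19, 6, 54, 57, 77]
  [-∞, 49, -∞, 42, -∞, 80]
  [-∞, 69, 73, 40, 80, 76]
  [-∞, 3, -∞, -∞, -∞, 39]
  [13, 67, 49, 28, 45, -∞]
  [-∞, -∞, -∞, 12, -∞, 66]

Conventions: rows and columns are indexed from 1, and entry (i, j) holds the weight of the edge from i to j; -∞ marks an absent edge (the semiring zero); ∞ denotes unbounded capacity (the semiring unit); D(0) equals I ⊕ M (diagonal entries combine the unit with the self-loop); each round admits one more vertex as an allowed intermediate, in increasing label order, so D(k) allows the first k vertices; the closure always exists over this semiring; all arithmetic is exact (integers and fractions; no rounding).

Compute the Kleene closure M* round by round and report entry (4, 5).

D(0):
  [∞, 19, 6, 54, 57, 77]
  [-∞, ∞, -∞, 42, -∞, 80]
  [-∞, 69, ∞, 40, 80, 76]
  [-∞, 3, -∞, ∞, -∞, 39]
  [13, 67, 49, 28, ∞, -∞]
  [-∞, -∞, -∞, 12, -∞, ∞]
D(1):
  [∞, 19, 6, 54, 57, 77]
  [-∞, ∞, -∞, 42, -∞, 80]
  [-∞, 69, ∞, 40, 80, 76]
  [-∞, 3, -∞, ∞, -∞, 39]
  [13, 67, 49, 28, ∞, 13]
  [-∞, -∞, -∞, 12, -∞, ∞]
D(2):
  [∞, 19, 6, 54, 57, 77]
  [-∞, ∞, -∞, 42, -∞, 80]
  [-∞, 69, ∞, 42, 80, 76]
  [-∞, 3, -∞, ∞, -∞, 39]
  [13, 67, 49, 42, ∞, 67]
  [-∞, -∞, -∞, 12, -∞, ∞]
D(3):
  [∞, 19, 6, 54, 57, 77]
  [-∞, ∞, -∞, 42, -∞, 80]
  [-∞, 69, ∞, 42, 80, 76]
  [-∞, 3, -∞, ∞, -∞, 39]
  [13, 67, 49, 42, ∞, 67]
  [-∞, -∞, -∞, 12, -∞, ∞]
D(4):
  [∞, 19, 6, 54, 57, 77]
  [-∞, ∞, -∞, 42, -∞, 80]
  [-∞, 69, ∞, 42, 80, 76]
  [-∞, 3, -∞, ∞, -∞, 39]
  [13, 67, 49, 42, ∞, 67]
  [-∞, 3, -∞, 12, -∞, ∞]
D(5):
  [∞, 57, 49, 54, 57, 77]
  [-∞, ∞, -∞, 42, -∞, 80]
  [13, 69, ∞, 42, 80, 76]
  [-∞, 3, -∞, ∞, -∞, 39]
  [13, 67, 49, 42, ∞, 67]
  [-∞, 3, -∞, 12, -∞, ∞]
D(6):
  [∞, 57, 49, 54, 57, 77]
  [-∞, ∞, -∞, 42, -∞, 80]
  [13, 69, ∞, 42, 80, 76]
  [-∞, 3, -∞, ∞, -∞, 39]
  [13, 67, 49, 42, ∞, 67]
  [-∞, 3, -∞, 12, -∞, ∞]
Answer: M*[4][5] = -∞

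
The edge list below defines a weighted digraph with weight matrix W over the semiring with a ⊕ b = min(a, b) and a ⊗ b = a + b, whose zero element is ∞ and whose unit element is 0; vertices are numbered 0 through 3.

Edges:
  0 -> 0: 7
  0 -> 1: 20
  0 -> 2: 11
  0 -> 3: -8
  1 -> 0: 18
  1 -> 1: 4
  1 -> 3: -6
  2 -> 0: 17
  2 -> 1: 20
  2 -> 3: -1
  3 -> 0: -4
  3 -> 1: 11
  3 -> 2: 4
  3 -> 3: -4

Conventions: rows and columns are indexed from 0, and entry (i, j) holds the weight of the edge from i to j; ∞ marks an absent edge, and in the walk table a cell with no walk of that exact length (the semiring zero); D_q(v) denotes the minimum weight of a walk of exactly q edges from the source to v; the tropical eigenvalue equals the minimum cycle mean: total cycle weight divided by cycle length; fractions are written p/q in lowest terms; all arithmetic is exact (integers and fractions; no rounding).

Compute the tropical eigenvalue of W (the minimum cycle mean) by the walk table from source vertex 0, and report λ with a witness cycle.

q=0: [0, ∞, ∞, ∞]
q=1: [7, 20, 11, -8]
q=2: [-12, 3, -4, -12]
q=3: [-16, -1, -8, -20]
q=4: [-24, -9, -16, -24]
Optimal cycle mean attained by: cycle 0->3->0, total (-8) + (-4), length 2.
Answer: λ = -6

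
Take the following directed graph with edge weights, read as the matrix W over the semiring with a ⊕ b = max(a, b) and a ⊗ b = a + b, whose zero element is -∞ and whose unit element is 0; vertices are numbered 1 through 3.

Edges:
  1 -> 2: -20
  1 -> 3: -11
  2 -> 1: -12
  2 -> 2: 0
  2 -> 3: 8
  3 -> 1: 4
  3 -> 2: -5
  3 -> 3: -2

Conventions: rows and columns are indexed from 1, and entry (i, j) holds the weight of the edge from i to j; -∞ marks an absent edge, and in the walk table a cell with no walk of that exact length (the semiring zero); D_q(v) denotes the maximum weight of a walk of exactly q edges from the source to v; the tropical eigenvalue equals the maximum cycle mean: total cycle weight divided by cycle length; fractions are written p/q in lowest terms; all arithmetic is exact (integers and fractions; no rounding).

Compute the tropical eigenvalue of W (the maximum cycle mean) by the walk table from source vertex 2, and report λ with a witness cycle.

q=0: [-∞, 0, -∞]
q=1: [-12, 0, 8]
q=2: [12, 3, 8]
q=3: [12, 3, 11]
Optimal cycle mean attained by: cycle 2->3->2, total 8 + (-5), length 2.
Answer: λ = 3/2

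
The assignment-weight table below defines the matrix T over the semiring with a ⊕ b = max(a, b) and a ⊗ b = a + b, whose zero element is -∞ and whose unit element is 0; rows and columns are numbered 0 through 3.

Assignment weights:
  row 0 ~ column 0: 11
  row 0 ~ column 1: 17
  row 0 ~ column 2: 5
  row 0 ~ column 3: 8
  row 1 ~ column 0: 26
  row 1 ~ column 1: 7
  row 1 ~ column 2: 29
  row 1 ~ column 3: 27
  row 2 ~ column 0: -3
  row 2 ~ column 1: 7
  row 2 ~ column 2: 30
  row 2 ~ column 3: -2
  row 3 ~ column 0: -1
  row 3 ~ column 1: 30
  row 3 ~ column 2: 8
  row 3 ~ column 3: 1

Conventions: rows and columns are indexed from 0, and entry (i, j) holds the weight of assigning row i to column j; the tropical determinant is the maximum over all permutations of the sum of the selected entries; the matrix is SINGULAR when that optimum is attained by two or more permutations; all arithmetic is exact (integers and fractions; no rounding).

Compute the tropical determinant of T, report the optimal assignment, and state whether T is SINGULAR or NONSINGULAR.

σ = (0, 1, 2, 3): 11 + 7 + 30 + 1 = 49
σ = (0, 1, 3, 2): 11 + 7 + (-2) + 8 = 24
σ = (0, 2, 1, 3): 11 + 29 + 7 + 1 = 48
σ = (0, 2, 3, 1): 11 + 29 + (-2) + 30 = 68
σ = (0, 3, 1, 2): 11 + 27 + 7 + 8 = 53
σ = (0, 3, 2, 1): 11 + 27 + 30 + 30 = 98
σ = (1, 0, 2, 3): 17 + 26 + 30 + 1 = 74
σ = (1, 0, 3, 2): 17 + 26 + (-2) + 8 = 49
σ = (1, 2, 0, 3): 17 + 29 + (-3) + 1 = 44
σ = (1, 2, 3, 0): 17 + 29 + (-2) + (-1) = 43
σ = (1, 3, 0, 2): 17 + 27 + (-3) + 8 = 49
σ = (1, 3, 2, 0): 17 + 27 + 30 + (-1) = 73
σ = (2, 0, 1, 3): 5 + 26 + 7 + 1 = 39
σ = (2, 0, 3, 1): 5 + 26 + (-2) + 30 = 59
σ = (2, 1, 0, 3): 5 + 7 + (-3) + 1 = 10
σ = (2, 1, 3, 0): 5 + 7 + (-2) + (-1) = 9
σ = (2, 3, 0, 1): 5 + 27 + (-3) + 30 = 59
σ = (2, 3, 1, 0): 5 + 27 + 7 + (-1) = 38
σ = (3, 0, 1, 2): 8 + 26 + 7 + 8 = 49
σ = (3, 0, 2, 1): 8 + 26 + 30 + 30 = 94
σ = (3, 1, 0, 2): 8 + 7 + (-3) + 8 = 20
σ = (3, 1, 2, 0): 8 + 7 + 30 + (-1) = 44
σ = (3, 2, 0, 1): 8 + 29 + (-3) + 30 = 64
σ = (3, 2, 1, 0): 8 + 29 + 7 + (-1) = 43
Optimal value attained by: σ = (0, 3, 2, 1).
Answer: det⊕(T) = 98; verdict: NONSINGULAR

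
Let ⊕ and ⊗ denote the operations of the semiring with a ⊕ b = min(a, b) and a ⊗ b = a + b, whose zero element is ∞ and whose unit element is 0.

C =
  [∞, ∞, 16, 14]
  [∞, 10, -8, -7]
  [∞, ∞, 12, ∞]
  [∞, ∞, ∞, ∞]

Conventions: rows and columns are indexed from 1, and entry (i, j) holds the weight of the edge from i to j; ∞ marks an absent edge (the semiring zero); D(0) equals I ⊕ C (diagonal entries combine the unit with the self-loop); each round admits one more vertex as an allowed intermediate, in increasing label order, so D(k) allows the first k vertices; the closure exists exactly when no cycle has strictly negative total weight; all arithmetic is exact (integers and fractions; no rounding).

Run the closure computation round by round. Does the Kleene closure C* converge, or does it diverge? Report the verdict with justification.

D(0):
  [0, ∞, 16, 14]
  [∞, 0, -8, -7]
  [∞, ∞, 0, ∞]
  [∞, ∞, ∞, 0]
D(1):
  [0, ∞, 16, 14]
  [∞, 0, -8, -7]
  [∞, ∞, 0, ∞]
  [∞, ∞, ∞, 0]
D(2):
  [0, ∞, 16, 14]
  [∞, 0, -8, -7]
  [∞, ∞, 0, ∞]
  [∞, ∞, ∞, 0]
D(3):
  [0, ∞, 16, 14]
  [∞, 0, -8, -7]
  [∞, ∞, 0, ∞]
  [∞, ∞, ∞, 0]
D(4):
  [0, ∞, 16, 14]
  [∞, 0, -8, -7]
  [∞, ∞, 0, ∞]
  [∞, ∞, ∞, 0]
Key observation: every diagonal entry stays at the unit through all rounds, so no improving cycle exists.
Answer: CONVERGES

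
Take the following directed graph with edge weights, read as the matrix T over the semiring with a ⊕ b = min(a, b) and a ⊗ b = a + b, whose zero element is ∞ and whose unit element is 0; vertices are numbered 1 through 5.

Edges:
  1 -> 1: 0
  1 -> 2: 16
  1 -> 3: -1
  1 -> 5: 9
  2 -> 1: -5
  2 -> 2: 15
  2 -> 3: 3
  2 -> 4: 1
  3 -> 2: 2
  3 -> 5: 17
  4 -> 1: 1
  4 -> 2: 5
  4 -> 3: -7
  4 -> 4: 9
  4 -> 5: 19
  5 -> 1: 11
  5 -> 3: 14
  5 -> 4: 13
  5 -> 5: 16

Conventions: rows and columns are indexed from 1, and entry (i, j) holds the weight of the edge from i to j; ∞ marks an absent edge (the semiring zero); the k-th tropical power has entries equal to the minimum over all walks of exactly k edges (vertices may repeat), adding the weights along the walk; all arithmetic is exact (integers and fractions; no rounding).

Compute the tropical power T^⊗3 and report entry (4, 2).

T^⊗2:
  [0, 1, -1, 17, 9]
  [-5, 5, -6, 10, 4]
  [-3, 17, 5, 3, 33]
  [0, -5, 0, 6, 10]
  [11, 16, 6, 22, 20]
T^⊗3:
  [-4, 1, -1, 2, 9]
  [-5, -4, -6, 6, 4]
  [-3, 7, -4, 12, 6]
  [-10, 2, -2, -4, 9]
  [11, 8, 10, 17, 20]
Key observation: the optimum is the walk 4->1->3->2, with weight 1 + (-1) + 2 = 2.
Optimal value attained by: walk 4->1->3->2.
Answer: (T^⊗3)[4][2] = 2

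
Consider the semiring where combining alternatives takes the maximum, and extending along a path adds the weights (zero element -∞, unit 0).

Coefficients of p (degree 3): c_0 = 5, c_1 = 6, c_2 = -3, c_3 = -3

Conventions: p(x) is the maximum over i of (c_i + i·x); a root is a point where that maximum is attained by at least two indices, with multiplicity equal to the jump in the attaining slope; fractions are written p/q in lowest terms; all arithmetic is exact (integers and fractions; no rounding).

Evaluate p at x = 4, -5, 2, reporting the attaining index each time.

p(4) = max(5+0·4=5, 6+1·4=10, -3+2·4=5, -3+3·4=9) = 10 (attained by i=1)
p(-5) = max(5+0·(-5)=5, 6+1·(-5)=1, -3+2·(-5)=-13, -3+3·(-5)=-18) = 5 (attained by i=0)
p(2) = max(5+0·2=5, 6+1·2=8, -3+2·2=1, -3+3·2=3) = 8 (attained by i=1)
Answer: p(4) = 10; p(-5) = 5; p(2) = 8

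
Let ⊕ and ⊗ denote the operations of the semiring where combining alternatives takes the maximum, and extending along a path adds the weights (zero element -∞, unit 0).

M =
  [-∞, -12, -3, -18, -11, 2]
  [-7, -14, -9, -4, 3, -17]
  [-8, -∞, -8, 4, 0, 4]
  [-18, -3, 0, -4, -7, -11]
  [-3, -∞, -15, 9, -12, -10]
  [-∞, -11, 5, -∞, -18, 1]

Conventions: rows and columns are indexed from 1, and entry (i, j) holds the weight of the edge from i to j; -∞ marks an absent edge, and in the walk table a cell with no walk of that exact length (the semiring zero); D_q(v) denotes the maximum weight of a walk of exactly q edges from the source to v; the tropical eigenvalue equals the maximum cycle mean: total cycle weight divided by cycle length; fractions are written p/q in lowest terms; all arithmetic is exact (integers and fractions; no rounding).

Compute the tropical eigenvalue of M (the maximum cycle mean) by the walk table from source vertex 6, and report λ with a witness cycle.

q=0: [-∞, -∞, -∞, -∞, -∞, 0]
q=1: [-∞, -11, 5, -∞, -18, 1]
q=2: [-3, -10, 6, 9, 5, 9]
q=3: [2, 6, 14, 14, 6, 10]
q=4: [6, 11, 15, 18, 14, 18]
q=5: [11, 15, 23, 23, 15, 19]
q=6: [15, 20, 24, 27, 23, 27]
Optimal cycle mean attained by: cycle 3->6->3, total 4 + 5, length 2.
Answer: λ = 9/2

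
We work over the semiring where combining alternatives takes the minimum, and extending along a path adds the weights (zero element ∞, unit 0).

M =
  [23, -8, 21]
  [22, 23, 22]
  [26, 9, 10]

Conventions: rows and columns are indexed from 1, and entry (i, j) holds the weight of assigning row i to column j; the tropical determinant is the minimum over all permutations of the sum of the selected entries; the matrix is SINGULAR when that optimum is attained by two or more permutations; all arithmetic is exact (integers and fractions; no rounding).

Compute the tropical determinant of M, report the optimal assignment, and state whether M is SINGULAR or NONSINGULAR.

σ = (1, 2, 3): 23 + 23 + 10 = 56
σ = (1, 3, 2): 23 + 22 + 9 = 54
σ = (2, 1, 3): (-8) + 22 + 10 = 24
σ = (2, 3, 1): (-8) + 22 + 26 = 40
σ = (3, 1, 2): 21 + 22 + 9 = 52
σ = (3, 2, 1): 21 + 23 + 26 = 70
Optimal value attained by: σ = (2, 1, 3).
Answer: det⊕(M) = 24; verdict: NONSINGULAR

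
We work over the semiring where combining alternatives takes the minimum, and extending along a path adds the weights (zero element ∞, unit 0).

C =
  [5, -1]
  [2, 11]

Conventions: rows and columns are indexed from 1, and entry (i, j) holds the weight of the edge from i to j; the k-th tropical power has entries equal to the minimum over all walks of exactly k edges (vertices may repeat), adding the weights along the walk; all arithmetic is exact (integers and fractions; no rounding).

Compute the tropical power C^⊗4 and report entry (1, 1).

C^⊗2:
  [1, 4]
  [7, 1]
C^⊗3:
  [6, 0]
  [3, 6]
C^⊗4:
  [2, 5]
  [8, 2]
Key observation: the optimum is the walk 1->2->1->2->1, with weight (-1) + 2 + (-1) + 2 = 2.
Optimal value attained by: walk 1->2->1->2->1.
Answer: (C^⊗4)[1][1] = 2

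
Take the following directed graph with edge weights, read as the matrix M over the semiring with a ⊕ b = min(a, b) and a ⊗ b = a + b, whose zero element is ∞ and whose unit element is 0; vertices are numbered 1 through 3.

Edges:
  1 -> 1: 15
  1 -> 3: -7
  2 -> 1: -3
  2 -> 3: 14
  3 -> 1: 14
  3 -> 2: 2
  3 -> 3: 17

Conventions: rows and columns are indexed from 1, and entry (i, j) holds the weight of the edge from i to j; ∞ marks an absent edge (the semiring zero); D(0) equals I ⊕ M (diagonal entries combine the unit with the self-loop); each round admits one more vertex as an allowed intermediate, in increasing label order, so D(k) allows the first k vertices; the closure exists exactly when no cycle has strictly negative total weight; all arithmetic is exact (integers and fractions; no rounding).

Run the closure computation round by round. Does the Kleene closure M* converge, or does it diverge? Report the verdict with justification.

D(0):
  [0, ∞, -7]
  [-3, 0, 14]
  [14, 2, 0]
D(1):
  [0, ∞, -7]
  [-3, 0, -10]
  [14, 2, 0]
Detection: at round 2, diagonal entry (3, 3) turns strictly negative.
Key observation: the cycle 3->2->1->3 has total weight 2 + (-3) + (-7), which is strictly negative.
Answer: DIVERGES — negative cycle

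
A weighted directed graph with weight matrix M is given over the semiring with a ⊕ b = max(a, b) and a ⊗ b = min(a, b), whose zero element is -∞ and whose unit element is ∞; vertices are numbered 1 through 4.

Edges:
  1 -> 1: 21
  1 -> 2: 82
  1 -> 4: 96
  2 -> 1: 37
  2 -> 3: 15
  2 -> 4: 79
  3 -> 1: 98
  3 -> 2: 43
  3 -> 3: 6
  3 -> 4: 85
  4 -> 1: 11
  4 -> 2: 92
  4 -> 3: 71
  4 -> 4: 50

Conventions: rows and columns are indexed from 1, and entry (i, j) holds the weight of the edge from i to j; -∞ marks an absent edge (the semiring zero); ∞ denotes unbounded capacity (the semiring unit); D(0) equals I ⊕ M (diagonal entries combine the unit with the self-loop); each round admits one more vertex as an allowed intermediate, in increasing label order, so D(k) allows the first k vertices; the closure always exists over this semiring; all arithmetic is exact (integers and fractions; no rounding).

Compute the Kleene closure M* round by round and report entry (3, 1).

D(0):
  [∞, 82, -∞, 96]
  [37, ∞, 15, 79]
  [98, 43, ∞, 85]
  [11, 92, 71, ∞]
D(1):
  [∞, 82, -∞, 96]
  [37, ∞, 15, 79]
  [98, 82, ∞, 96]
  [11, 92, 71, ∞]
D(2):
  [∞, 82, 15, 96]
  [37, ∞, 15, 79]
  [98, 82, ∞, 96]
  [37, 92, 71, ∞]
D(3):
  [∞, 82, 15, 96]
  [37, ∞, 15, 79]
  [98, 82, ∞, 96]
  [71, 92, 71, ∞]
D(4):
  [∞, 92, 71, 96]
  [71, ∞, 71, 79]
  [98, 92, ∞, 96]
  [71, 92, 71, ∞]
Answer: M*[3][1] = 98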